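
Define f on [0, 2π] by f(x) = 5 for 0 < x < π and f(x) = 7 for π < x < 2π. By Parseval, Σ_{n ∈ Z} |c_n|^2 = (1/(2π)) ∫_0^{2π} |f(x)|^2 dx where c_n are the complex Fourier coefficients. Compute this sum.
Σ |c_n|^2 = 37

Parseval equates the L^2 energy of f (normalised by 1/(2π)) with the ℓ^2 sum of its Fourier coefficients: (1/(2π)) ∫_0^{2π} |f|^2 = Σ |c_n|^2.
Compute the left side: (1/(2π)) [∫_0^π 5^2 dx + ∫_π^{2π} 7^2 dx] = (1/(2π)) · (25π + 49π) = (25 + 49)/2 = 37.
So Σ_{n ∈ Z} |c_n|^2 = 37.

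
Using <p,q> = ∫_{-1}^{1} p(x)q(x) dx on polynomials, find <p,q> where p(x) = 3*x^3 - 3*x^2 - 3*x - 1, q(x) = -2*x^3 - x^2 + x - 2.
<p,q> = 1024/105

Expand the product: p(x)·q(x) = -6*x^6 + 3*x^5 + 12*x^4 - 4*x^3 + 4*x^2 + 5*x + 2.
∫_{-1}^{1} of each monomial x^k gives [2/(k+1) if k even, 0 if k odd]. Integrating term-by-term (or equivalently evaluating the antiderivative F(x) = -6*x^7/7 + x^6/2 + 12*x^5/5 - x^4 + 4*x^3/3 + 5*x^2/2 + 2*x at the endpoints):
  F(1) − F(−1) = 722/105 − (-302/105) = 1024/105.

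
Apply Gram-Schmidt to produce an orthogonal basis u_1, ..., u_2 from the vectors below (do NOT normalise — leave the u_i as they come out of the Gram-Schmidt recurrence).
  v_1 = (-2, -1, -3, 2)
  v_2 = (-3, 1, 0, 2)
Orthogonal basis:
  u_1 = (-2, -1, -3, 2)
  u_2 = (-2, 3/2, 3/2, 1)

Apply the Gram-Schmidt recurrence
  u_1 = v_1
  u_i = v_i − Σ_{j<i} ((v_i · u_j) / (u_j · u_j)) · u_j.

Step by step this gives:
  u_1 = (-2, -1, -3, 2)
  u_2 = (-2, 3/2, 3/2, 1)

Orthogonality check:
  u_2 · u_1 = 0 (should be 0)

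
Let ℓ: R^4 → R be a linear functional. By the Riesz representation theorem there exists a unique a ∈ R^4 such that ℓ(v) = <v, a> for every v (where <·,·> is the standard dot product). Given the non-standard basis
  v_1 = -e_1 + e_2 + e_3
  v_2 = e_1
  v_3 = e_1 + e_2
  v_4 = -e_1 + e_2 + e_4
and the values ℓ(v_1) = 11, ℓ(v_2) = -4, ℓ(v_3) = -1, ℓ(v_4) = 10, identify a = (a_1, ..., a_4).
a = (-4, 3, 4, 3)

Write a = (a_1, ..., a_4) in the standard basis. For each basis vector v_i, ℓ(v_i) = <v_i, a> is a linear equation in the a_j's. Collect the n equations into a matrix system V a = ℓ, where row i of V is v_i (expressed in the standard basis). Since V is invertible (lower-triangular with 1s on the diagonal, up to permutation), solve by back-substitution:
  V =
[[-1, 1, 1, 0],
 [1, 0, 0, 0],
 [1, 1, 0, 0],
 [-1, 1, 0, 1]]
  V a = (11, -4, -1, 10)
Solving gives a = (-4, 3, 4, 3).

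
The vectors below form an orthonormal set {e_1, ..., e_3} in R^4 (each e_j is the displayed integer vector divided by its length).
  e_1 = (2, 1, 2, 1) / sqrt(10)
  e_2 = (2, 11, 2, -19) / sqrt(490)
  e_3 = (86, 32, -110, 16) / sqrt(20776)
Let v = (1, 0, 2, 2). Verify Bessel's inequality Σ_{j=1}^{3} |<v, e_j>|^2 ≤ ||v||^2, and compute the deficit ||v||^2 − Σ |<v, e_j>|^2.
Σ |<v, e_j>|^2 = 953/106; ||v||^2 = 9; deficit = 1/106

Write each e_j = u_j / sqrt(<u_j, u_j>) where u_j is the displayed integer vector. Then <v, e_j> = <v, u_j> / sqrt(<u_j, u_j>), so |<v, e_j>|^2 = <v, u_j>^2 / <u_j, u_j>.
Coefficients: <v, e_1> = 8/sqrt(10), <v, e_2> = -32/sqrt(490), <v, e_3> = -102/sqrt(20776).
Square and sum: Σ |<v, e_j>|^2 = 953/106.
Compute ||v||^2 = v·v = 9.
Deficit = 9 − 953/106 = 1/106 ≥ 0, confirming Bessel's inequality. (The deficit equals ||v − Σ <v,e_j> e_j||^2, the squared distance from v to span{e_j}.)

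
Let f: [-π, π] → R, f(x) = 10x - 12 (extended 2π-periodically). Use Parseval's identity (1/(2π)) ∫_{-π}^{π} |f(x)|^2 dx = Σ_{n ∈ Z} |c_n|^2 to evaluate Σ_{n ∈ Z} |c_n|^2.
Σ |c_n|^2 = 100π^2/3 + 144

Expand and integrate term by term over [-π, π]:
  ∫ (10x)^2 dx = 100·(2π^3/3); ∫ 2·10·(-12)·x dx = 0 (odd integrand); ∫ (-12)^2 dx = 144·2π.
So (1/(2π)) ∫_{-π}^{π} (10x - 12)^2 dx = 100π^2/3 + 144 = 100π^2/3 + 144.
Parseval ⇒ Σ |c_n|^2 = 100π^2/3 + 144.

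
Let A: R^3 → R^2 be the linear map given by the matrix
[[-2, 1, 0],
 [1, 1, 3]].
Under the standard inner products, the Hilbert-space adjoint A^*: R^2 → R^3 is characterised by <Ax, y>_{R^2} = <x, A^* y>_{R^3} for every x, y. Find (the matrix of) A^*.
A^* = A^T =
[[-2, 1],
 [1, 1],
 [0, 3]]

For real matrices with standard dot products, the defining identity <Ax, y> = <x, A^* y> gives (Ax)^T y = x^T (A^*) y, i.e. x^T A^T y = x^T (A^*) y. Since this holds for all x, y, we must have A^* = A^T. Therefore
A^* =
[[-2, 1],
 [1, 1],
 [0, 3]].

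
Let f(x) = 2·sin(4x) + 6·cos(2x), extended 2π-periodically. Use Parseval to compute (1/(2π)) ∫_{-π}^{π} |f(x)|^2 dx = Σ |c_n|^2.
Σ |c_n|^2 = 20

Expand |f|^2 and use orthogonality of {sin(nx), cos(mx)} on [-π, π]:
  ∫_{-π}^{π} sin(nx)^2 dx = π, ∫ cos(mx)^2 dx = π, and cross terms integrate to 0.
So ∫_{-π}^{π} f(x)^2 dx = 2^2 · π + 6^2 · π = (4 + 36)π.
Divide by 2π: (4 + 36)/2 = 20.
By Parseval, this equals Σ |c_n|^2.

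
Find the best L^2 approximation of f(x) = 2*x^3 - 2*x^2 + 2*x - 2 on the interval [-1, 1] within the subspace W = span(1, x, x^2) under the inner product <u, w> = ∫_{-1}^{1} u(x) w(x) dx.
g(x) = -2*x^2 + 16*x/5 - 2

The best approximation g ∈ W is the orthogonal projection of f onto W. Writing g = a_0 + a_1 x + a_2 x^2, the coefficients solve the normal equations G · a = b where
  G_{ij} = <φ_i, φ_j> and b_i = <f, φ_i>, with φ_0 = 1, φ_1 = x, φ_2 = x^2.
G =
  [2, 0, 2/3]
  [0, 2/3, 0]
  [2/3, 0, 2/5],
b = (-16/3, 32/15, -32/15).
Solving gives a_0 = -2, a_1 = 16/5, a_2 = -2, so
  g(x) = -2*x^2 + 16*x/5 - 2.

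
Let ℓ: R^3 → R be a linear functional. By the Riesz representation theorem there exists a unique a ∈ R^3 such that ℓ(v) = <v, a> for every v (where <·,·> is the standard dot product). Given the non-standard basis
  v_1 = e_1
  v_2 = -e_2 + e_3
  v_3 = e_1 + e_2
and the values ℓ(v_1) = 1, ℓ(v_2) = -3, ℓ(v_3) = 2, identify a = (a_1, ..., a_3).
a = (1, 1, -2)

Write a = (a_1, ..., a_3) in the standard basis. For each basis vector v_i, ℓ(v_i) = <v_i, a> is a linear equation in the a_j's. Collect the n equations into a matrix system V a = ℓ, where row i of V is v_i (expressed in the standard basis). Since V is invertible (lower-triangular with 1s on the diagonal, up to permutation), solve by back-substitution:
  V =
[[1, 0, 0],
 [0, -1, 1],
 [1, 1, 0]]
  V a = (1, -3, 2)
Solving gives a = (1, 1, -2).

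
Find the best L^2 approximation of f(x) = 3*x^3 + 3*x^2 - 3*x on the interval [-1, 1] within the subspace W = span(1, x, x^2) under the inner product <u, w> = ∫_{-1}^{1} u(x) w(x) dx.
g(x) = 3*x^2 - 6*x/5

The best approximation g ∈ W is the orthogonal projection of f onto W. Writing g = a_0 + a_1 x + a_2 x^2, the coefficients solve the normal equations G · a = b where
  G_{ij} = <φ_i, φ_j> and b_i = <f, φ_i>, with φ_0 = 1, φ_1 = x, φ_2 = x^2.
G =
  [2, 0, 2/3]
  [0, 2/3, 0]
  [2/3, 0, 2/5],
b = (2, -4/5, 6/5).
Solving gives a_0 = 0, a_1 = -6/5, a_2 = 3, so
  g(x) = 3*x^2 - 6*x/5.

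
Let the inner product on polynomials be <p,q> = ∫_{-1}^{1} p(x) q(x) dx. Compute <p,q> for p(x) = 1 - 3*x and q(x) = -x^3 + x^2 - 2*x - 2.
<p,q> = 28/15

Expand the product: p(x)·q(x) = 3*x^4 - 4*x^3 + 7*x^2 + 4*x - 2.
∫_{-1}^{1} of each monomial x^k gives [2/(k+1) if k even, 0 if k odd]. Integrating term-by-term (or equivalently evaluating the antiderivative F(x) = 3*x^5/5 - x^4 + 7*x^3/3 + 2*x^2 - 2*x at the endpoints):
  F(1) − F(−1) = 29/15 − (1/15) = 28/15.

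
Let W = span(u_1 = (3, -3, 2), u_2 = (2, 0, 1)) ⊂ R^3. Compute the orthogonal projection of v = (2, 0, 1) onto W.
proj_W(v) = (2, 0, 1)

Set up U = [u_1 | ... | u_2] ∈ R^(3×2). The projector onto W = col(U) is P = U (U^T U)^(-1) U^T.
Compute U^T U =
  [22, 8]
  [8, 5],
and U^T v = (8, 5).
Solve U^T U · c = U^T v for the coefficients: c = (0, 1). The projection is proj_W(v) = U c.
Check: (v - proj_W(v)) · u_1 = 0  (should be 0).
Check: (v - proj_W(v)) · u_2 = 0  (should be 0).
Result: proj_W(v) = (2, 0, 1).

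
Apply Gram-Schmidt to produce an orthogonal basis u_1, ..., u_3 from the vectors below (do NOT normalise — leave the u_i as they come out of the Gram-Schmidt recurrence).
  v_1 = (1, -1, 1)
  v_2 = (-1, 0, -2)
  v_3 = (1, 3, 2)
Orthogonal basis:
  u_1 = (1, -1, 1)
  u_2 = (0, -1, -1)
  u_3 = (1, 1/2, -1/2)

Apply the Gram-Schmidt recurrence
  u_1 = v_1
  u_i = v_i − Σ_{j<i} ((v_i · u_j) / (u_j · u_j)) · u_j.

Step by step this gives:
  u_1 = (1, -1, 1)
  u_2 = (0, -1, -1)
  u_3 = (1, 1/2, -1/2)

Orthogonality check:
  u_2 · u_1 = 0 (should be 0)
  u_3 · u_1 = 0 (should be 0)
  u_3 · u_2 = 0 (should be 0)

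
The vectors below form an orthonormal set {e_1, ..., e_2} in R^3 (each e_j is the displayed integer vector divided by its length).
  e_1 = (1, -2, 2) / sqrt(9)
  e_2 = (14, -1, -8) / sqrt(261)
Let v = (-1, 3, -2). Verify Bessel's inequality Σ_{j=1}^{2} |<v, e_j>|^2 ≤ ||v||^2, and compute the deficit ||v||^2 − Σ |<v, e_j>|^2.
Σ |<v, e_j>|^2 = 390/29; ||v||^2 = 14; deficit = 16/29

Write each e_j = u_j / sqrt(<u_j, u_j>) where u_j is the displayed integer vector. Then <v, e_j> = <v, u_j> / sqrt(<u_j, u_j>), so |<v, e_j>|^2 = <v, u_j>^2 / <u_j, u_j>.
Coefficients: <v, e_1> = -11/sqrt(9), <v, e_2> = -1/sqrt(261).
Square and sum: Σ |<v, e_j>|^2 = 390/29.
Compute ||v||^2 = v·v = 14.
Deficit = 14 − 390/29 = 16/29 ≥ 0, confirming Bessel's inequality. (The deficit equals ||v − Σ <v,e_j> e_j||^2, the squared distance from v to span{e_j}.)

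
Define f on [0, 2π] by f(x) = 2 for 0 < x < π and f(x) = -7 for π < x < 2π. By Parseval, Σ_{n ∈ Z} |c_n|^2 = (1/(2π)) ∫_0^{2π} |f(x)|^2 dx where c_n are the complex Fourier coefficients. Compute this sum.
Σ |c_n|^2 = 53/2

Parseval equates the L^2 energy of f (normalised by 1/(2π)) with the ℓ^2 sum of its Fourier coefficients: (1/(2π)) ∫_0^{2π} |f|^2 = Σ |c_n|^2.
Compute the left side: (1/(2π)) [∫_0^π 2^2 dx + ∫_π^{2π} (-7)^2 dx] = (1/(2π)) · (4π + 49π) = (4 + 49)/2 = 53/2.
So Σ_{n ∈ Z} |c_n|^2 = 53/2.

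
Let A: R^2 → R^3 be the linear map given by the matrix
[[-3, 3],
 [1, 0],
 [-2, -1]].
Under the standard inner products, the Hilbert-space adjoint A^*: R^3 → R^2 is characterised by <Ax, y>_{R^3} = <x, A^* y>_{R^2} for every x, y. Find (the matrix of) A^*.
A^* = A^T =
[[-3, 1, -2],
 [3, 0, -1]]

For real matrices with standard dot products, the defining identity <Ax, y> = <x, A^* y> gives (Ax)^T y = x^T (A^*) y, i.e. x^T A^T y = x^T (A^*) y. Since this holds for all x, y, we must have A^* = A^T. Therefore
A^* =
[[-3, 1, -2],
 [3, 0, -1]].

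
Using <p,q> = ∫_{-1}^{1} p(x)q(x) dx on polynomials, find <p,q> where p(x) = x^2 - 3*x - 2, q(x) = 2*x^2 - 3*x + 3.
<p,q> = -88/15

Expand the product: p(x)·q(x) = 2*x^4 - 9*x^3 + 8*x^2 - 3*x - 6.
∫_{-1}^{1} of each monomial x^k gives [2/(k+1) if k even, 0 if k odd]. Integrating term-by-term (or equivalently evaluating the antiderivative F(x) = 2*x^5/5 - 9*x^4/4 + 8*x^3/3 - 3*x^2/2 - 6*x at the endpoints):
  F(1) − F(−1) = -401/60 − (-49/60) = -88/15.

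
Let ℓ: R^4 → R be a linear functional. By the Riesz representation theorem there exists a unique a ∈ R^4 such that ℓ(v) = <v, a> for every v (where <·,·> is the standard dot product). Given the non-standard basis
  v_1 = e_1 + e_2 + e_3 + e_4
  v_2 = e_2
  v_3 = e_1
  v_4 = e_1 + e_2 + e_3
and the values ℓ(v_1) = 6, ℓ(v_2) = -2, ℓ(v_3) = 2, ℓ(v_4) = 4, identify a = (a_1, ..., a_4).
a = (2, -2, 4, 2)

Write a = (a_1, ..., a_4) in the standard basis. For each basis vector v_i, ℓ(v_i) = <v_i, a> is a linear equation in the a_j's. Collect the n equations into a matrix system V a = ℓ, where row i of V is v_i (expressed in the standard basis). Since V is invertible (lower-triangular with 1s on the diagonal, up to permutation), solve by back-substitution:
  V =
[[1, 1, 1, 1],
 [0, 1, 0, 0],
 [1, 0, 0, 0],
 [1, 1, 1, 0]]
  V a = (6, -2, 2, 4)
Solving gives a = (2, -2, 4, 2).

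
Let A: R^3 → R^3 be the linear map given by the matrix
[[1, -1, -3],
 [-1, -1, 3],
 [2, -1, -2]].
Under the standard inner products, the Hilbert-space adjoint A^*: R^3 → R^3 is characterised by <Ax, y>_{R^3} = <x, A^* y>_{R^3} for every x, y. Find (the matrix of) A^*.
A^* = A^T =
[[1, -1, 2],
 [-1, -1, -1],
 [-3, 3, -2]]

For real matrices with standard dot products, the defining identity <Ax, y> = <x, A^* y> gives (Ax)^T y = x^T (A^*) y, i.e. x^T A^T y = x^T (A^*) y. Since this holds for all x, y, we must have A^* = A^T. Therefore
A^* =
[[1, -1, 2],
 [-1, -1, -1],
 [-3, 3, -2]].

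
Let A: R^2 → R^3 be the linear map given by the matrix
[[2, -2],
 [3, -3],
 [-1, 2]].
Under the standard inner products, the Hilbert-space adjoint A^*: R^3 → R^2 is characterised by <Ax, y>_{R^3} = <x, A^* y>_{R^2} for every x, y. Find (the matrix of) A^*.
A^* = A^T =
[[2, 3, -1],
 [-2, -3, 2]]

For real matrices with standard dot products, the defining identity <Ax, y> = <x, A^* y> gives (Ax)^T y = x^T (A^*) y, i.e. x^T A^T y = x^T (A^*) y. Since this holds for all x, y, we must have A^* = A^T. Therefore
A^* =
[[2, 3, -1],
 [-2, -3, 2]].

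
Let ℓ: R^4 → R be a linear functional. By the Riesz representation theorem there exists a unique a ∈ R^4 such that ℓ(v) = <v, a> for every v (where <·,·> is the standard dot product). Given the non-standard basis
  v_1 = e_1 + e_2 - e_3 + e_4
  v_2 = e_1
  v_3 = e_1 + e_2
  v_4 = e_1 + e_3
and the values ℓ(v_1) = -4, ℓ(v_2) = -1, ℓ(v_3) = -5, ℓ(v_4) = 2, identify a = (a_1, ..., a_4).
a = (-1, -4, 3, 4)

Write a = (a_1, ..., a_4) in the standard basis. For each basis vector v_i, ℓ(v_i) = <v_i, a> is a linear equation in the a_j's. Collect the n equations into a matrix system V a = ℓ, where row i of V is v_i (expressed in the standard basis). Since V is invertible (lower-triangular with 1s on the diagonal, up to permutation), solve by back-substitution:
  V =
[[1, 1, -1, 1],
 [1, 0, 0, 0],
 [1, 1, 0, 0],
 [1, 0, 1, 0]]
  V a = (-4, -1, -5, 2)
Solving gives a = (-1, -4, 3, 4).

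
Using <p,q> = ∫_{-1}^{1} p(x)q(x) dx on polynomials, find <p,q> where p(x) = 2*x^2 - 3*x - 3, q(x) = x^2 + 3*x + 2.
<p,q> = -248/15

Expand the product: p(x)·q(x) = 2*x^4 + 3*x^3 - 8*x^2 - 15*x - 6.
∫_{-1}^{1} of each monomial x^k gives [2/(k+1) if k even, 0 if k odd]. Integrating term-by-term (or equivalently evaluating the antiderivative F(x) = 2*x^5/5 + 3*x^4/4 - 8*x^3/3 - 15*x^2/2 - 6*x at the endpoints):
  F(1) − F(−1) = -901/60 − (91/60) = -248/15.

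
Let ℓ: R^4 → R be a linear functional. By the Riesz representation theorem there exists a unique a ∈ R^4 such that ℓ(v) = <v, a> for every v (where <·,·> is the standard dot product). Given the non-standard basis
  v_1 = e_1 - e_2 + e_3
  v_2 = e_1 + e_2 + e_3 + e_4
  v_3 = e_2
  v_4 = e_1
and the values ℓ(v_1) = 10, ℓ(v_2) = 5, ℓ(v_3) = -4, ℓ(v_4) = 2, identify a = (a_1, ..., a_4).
a = (2, -4, 4, 3)

Write a = (a_1, ..., a_4) in the standard basis. For each basis vector v_i, ℓ(v_i) = <v_i, a> is a linear equation in the a_j's. Collect the n equations into a matrix system V a = ℓ, where row i of V is v_i (expressed in the standard basis). Since V is invertible (lower-triangular with 1s on the diagonal, up to permutation), solve by back-substitution:
  V =
[[1, -1, 1, 0],
 [1, 1, 1, 1],
 [0, 1, 0, 0],
 [1, 0, 0, 0]]
  V a = (10, 5, -4, 2)
Solving gives a = (2, -4, 4, 3).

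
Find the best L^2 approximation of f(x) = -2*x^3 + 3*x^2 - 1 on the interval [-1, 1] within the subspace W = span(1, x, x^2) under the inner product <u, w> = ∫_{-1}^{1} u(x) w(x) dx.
g(x) = 3*x^2 - 6*x/5 - 1

The best approximation g ∈ W is the orthogonal projection of f onto W. Writing g = a_0 + a_1 x + a_2 x^2, the coefficients solve the normal equations G · a = b where
  G_{ij} = <φ_i, φ_j> and b_i = <f, φ_i>, with φ_0 = 1, φ_1 = x, φ_2 = x^2.
G =
  [2, 0, 2/3]
  [0, 2/3, 0]
  [2/3, 0, 2/5],
b = (0, -4/5, 8/15).
Solving gives a_0 = -1, a_1 = -6/5, a_2 = 3, so
  g(x) = 3*x^2 - 6*x/5 - 1.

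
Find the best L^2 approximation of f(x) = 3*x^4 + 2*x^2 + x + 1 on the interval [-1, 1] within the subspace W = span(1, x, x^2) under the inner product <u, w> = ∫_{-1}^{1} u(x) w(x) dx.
g(x) = 32*x^2/7 + x + 26/35

The best approximation g ∈ W is the orthogonal projection of f onto W. Writing g = a_0 + a_1 x + a_2 x^2, the coefficients solve the normal equations G · a = b where
  G_{ij} = <φ_i, φ_j> and b_i = <f, φ_i>, with φ_0 = 1, φ_1 = x, φ_2 = x^2.
G =
  [2, 0, 2/3]
  [0, 2/3, 0]
  [2/3, 0, 2/5],
b = (68/15, 2/3, 244/105).
Solving gives a_0 = 26/35, a_1 = 1, a_2 = 32/7, so
  g(x) = 32*x^2/7 + x + 26/35.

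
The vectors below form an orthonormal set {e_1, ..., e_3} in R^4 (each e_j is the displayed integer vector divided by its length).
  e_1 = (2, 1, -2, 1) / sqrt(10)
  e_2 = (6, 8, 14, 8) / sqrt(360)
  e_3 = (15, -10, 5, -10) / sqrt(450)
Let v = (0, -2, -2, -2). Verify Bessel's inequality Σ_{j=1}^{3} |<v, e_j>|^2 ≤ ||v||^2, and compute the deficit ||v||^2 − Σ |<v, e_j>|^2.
Σ |<v, e_j>|^2 = 12; ||v||^2 = 12; deficit = 0

Write each e_j = u_j / sqrt(<u_j, u_j>) where u_j is the displayed integer vector. Then <v, e_j> = <v, u_j> / sqrt(<u_j, u_j>), so |<v, e_j>|^2 = <v, u_j>^2 / <u_j, u_j>.
Coefficients: <v, e_1> = 0/sqrt(10), <v, e_2> = -60/sqrt(360), <v, e_3> = 30/sqrt(450).
Square and sum: Σ |<v, e_j>|^2 = 12.
Compute ||v||^2 = v·v = 12.
Deficit = 12 − 12 = 0 ≥ 0, confirming Bessel's inequality. (The deficit equals ||v − Σ <v,e_j> e_j||^2, the squared distance from v to span{e_j}.)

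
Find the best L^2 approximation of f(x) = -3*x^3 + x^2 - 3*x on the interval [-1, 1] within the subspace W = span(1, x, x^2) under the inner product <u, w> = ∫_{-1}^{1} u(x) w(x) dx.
g(x) = x^2 - 24*x/5

The best approximation g ∈ W is the orthogonal projection of f onto W. Writing g = a_0 + a_1 x + a_2 x^2, the coefficients solve the normal equations G · a = b where
  G_{ij} = <φ_i, φ_j> and b_i = <f, φ_i>, with φ_0 = 1, φ_1 = x, φ_2 = x^2.
G =
  [2, 0, 2/3]
  [0, 2/3, 0]
  [2/3, 0, 2/5],
b = (2/3, -16/5, 2/5).
Solving gives a_0 = 0, a_1 = -24/5, a_2 = 1, so
  g(x) = x^2 - 24*x/5.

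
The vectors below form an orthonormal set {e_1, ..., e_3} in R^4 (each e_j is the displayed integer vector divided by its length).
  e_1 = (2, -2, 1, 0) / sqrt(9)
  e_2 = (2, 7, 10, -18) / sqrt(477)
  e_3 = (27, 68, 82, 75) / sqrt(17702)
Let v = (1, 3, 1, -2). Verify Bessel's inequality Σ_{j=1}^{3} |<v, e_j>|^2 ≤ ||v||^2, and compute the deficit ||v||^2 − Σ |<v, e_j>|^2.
Σ |<v, e_j>|^2 = 4169/334; ||v||^2 = 15; deficit = 841/334

Write each e_j = u_j / sqrt(<u_j, u_j>) where u_j is the displayed integer vector. Then <v, e_j> = <v, u_j> / sqrt(<u_j, u_j>), so |<v, e_j>|^2 = <v, u_j>^2 / <u_j, u_j>.
Coefficients: <v, e_1> = -3/sqrt(9), <v, e_2> = 69/sqrt(477), <v, e_3> = 163/sqrt(17702).
Square and sum: Σ |<v, e_j>|^2 = 4169/334.
Compute ||v||^2 = v·v = 15.
Deficit = 15 − 4169/334 = 841/334 ≥ 0, confirming Bessel's inequality. (The deficit equals ||v − Σ <v,e_j> e_j||^2, the squared distance from v to span{e_j}.)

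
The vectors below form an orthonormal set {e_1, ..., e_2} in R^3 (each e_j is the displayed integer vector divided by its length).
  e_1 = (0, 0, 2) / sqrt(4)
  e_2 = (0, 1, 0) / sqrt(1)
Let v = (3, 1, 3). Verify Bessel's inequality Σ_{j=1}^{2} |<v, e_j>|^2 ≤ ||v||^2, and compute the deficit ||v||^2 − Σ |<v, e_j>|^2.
Σ |<v, e_j>|^2 = 10; ||v||^2 = 19; deficit = 9

Write each e_j = u_j / sqrt(<u_j, u_j>) where u_j is the displayed integer vector. Then <v, e_j> = <v, u_j> / sqrt(<u_j, u_j>), so |<v, e_j>|^2 = <v, u_j>^2 / <u_j, u_j>.
Coefficients: <v, e_1> = 6/sqrt(4), <v, e_2> = 1/sqrt(1).
Square and sum: Σ |<v, e_j>|^2 = 10.
Compute ||v||^2 = v·v = 19.
Deficit = 19 − 10 = 9 ≥ 0, confirming Bessel's inequality. (The deficit equals ||v − Σ <v,e_j> e_j||^2, the squared distance from v to span{e_j}.)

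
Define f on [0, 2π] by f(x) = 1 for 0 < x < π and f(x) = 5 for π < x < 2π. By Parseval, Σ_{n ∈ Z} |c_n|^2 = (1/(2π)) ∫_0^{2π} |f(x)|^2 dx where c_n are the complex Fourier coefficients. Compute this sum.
Σ |c_n|^2 = 13

Parseval equates the L^2 energy of f (normalised by 1/(2π)) with the ℓ^2 sum of its Fourier coefficients: (1/(2π)) ∫_0^{2π} |f|^2 = Σ |c_n|^2.
Compute the left side: (1/(2π)) [∫_0^π 1^2 dx + ∫_π^{2π} 5^2 dx] = (1/(2π)) · (1π + 25π) = (1 + 25)/2 = 13.
So Σ_{n ∈ Z} |c_n|^2 = 13.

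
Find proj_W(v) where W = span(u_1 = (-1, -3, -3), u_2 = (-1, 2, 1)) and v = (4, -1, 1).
proj_W(v) = (191/50, -31/25, 13/10)

Set up U = [u_1 | ... | u_2] ∈ R^(3×2). The projector onto W = col(U) is P = U (U^T U)^(-1) U^T.
Compute U^T U =
  [19, -8]
  [-8, 6],
and U^T v = (-4, -5).
Solve U^T U · c = U^T v for the coefficients: c = (-32/25, -127/50). The projection is proj_W(v) = U c.
Check: (v - proj_W(v)) · u_1 = 0  (should be 0).
Check: (v - proj_W(v)) · u_2 = 0  (should be 0).
Result: proj_W(v) = (191/50, -31/25, 13/10).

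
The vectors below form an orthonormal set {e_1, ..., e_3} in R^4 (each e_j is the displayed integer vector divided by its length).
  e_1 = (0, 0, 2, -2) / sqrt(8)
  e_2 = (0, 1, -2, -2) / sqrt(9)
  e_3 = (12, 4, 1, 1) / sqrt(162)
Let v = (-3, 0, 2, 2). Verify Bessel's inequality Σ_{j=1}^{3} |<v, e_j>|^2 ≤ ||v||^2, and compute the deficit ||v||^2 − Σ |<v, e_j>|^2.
Σ |<v, e_j>|^2 = 1088/81; ||v||^2 = 17; deficit = 289/81

Write each e_j = u_j / sqrt(<u_j, u_j>) where u_j is the displayed integer vector. Then <v, e_j> = <v, u_j> / sqrt(<u_j, u_j>), so |<v, e_j>|^2 = <v, u_j>^2 / <u_j, u_j>.
Coefficients: <v, e_1> = 0/sqrt(8), <v, e_2> = -8/sqrt(9), <v, e_3> = -32/sqrt(162).
Square and sum: Σ |<v, e_j>|^2 = 1088/81.
Compute ||v||^2 = v·v = 17.
Deficit = 17 − 1088/81 = 289/81 ≥ 0, confirming Bessel's inequality. (The deficit equals ||v − Σ <v,e_j> e_j||^2, the squared distance from v to span{e_j}.)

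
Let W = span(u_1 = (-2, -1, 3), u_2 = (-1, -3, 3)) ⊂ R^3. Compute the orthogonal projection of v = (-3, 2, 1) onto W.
proj_W(v) = (-12/5, 23/10, 3/2)

Set up U = [u_1 | ... | u_2] ∈ R^(3×2). The projector onto W = col(U) is P = U (U^T U)^(-1) U^T.
Compute U^T U =
  [14, 14]
  [14, 19],
and U^T v = (7, 0).
Solve U^T U · c = U^T v for the coefficients: c = (19/10, -7/5). The projection is proj_W(v) = U c.
Check: (v - proj_W(v)) · u_1 = 0  (should be 0).
Check: (v - proj_W(v)) · u_2 = 0  (should be 0).
Result: proj_W(v) = (-12/5, 23/10, 3/2).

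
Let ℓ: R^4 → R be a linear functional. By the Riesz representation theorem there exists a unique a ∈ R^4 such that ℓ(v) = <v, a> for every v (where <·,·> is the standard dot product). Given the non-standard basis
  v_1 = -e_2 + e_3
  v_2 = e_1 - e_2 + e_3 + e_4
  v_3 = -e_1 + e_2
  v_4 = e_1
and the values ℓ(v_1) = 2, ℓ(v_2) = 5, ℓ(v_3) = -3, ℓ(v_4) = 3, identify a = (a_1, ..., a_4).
a = (3, 0, 2, 0)

Write a = (a_1, ..., a_4) in the standard basis. For each basis vector v_i, ℓ(v_i) = <v_i, a> is a linear equation in the a_j's. Collect the n equations into a matrix system V a = ℓ, where row i of V is v_i (expressed in the standard basis). Since V is invertible (lower-triangular with 1s on the diagonal, up to permutation), solve by back-substitution:
  V =
[[0, -1, 1, 0],
 [1, -1, 1, 1],
 [-1, 1, 0, 0],
 [1, 0, 0, 0]]
  V a = (2, 5, -3, 3)
Solving gives a = (3, 0, 2, 0).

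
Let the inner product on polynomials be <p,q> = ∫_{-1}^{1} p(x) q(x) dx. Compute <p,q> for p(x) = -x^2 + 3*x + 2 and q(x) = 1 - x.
<p,q> = 4/3

Expand the product: p(x)·q(x) = x^3 - 4*x^2 + x + 2.
∫_{-1}^{1} of each monomial x^k gives [2/(k+1) if k even, 0 if k odd]. Integrating term-by-term (or equivalently evaluating the antiderivative F(x) = x^4/4 - 4*x^3/3 + x^2/2 + 2*x at the endpoints):
  F(1) − F(−1) = 17/12 − (1/12) = 4/3.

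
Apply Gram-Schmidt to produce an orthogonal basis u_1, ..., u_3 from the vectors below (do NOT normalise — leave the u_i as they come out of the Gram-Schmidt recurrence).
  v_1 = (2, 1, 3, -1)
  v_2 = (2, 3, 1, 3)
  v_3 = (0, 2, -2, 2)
Orthogonal basis:
  u_1 = (2, 1, 3, -1)
  u_2 = (16/15, 38/15, -2/5, 52/15)
  u_3 = (4/37, 28/37, -20/37, -24/37)

Apply the Gram-Schmidt recurrence
  u_1 = v_1
  u_i = v_i − Σ_{j<i} ((v_i · u_j) / (u_j · u_j)) · u_j.

Step by step this gives:
  u_1 = (2, 1, 3, -1)
  u_2 = (16/15, 38/15, -2/5, 52/15)
  u_3 = (4/37, 28/37, -20/37, -24/37)

Orthogonality check:
  u_2 · u_1 = 0 (should be 0)
  u_3 · u_1 = 0 (should be 0)
  u_3 · u_2 = 0 (should be 0)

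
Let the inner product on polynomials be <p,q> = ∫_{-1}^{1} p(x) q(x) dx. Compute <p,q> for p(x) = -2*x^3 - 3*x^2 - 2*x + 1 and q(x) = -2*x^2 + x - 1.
<p,q> = -16/15

Expand the product: p(x)·q(x) = 4*x^5 + 4*x^4 + 3*x^3 - x^2 + 3*x - 1.
∫_{-1}^{1} of each monomial x^k gives [2/(k+1) if k even, 0 if k odd]. Integrating term-by-term (or equivalently evaluating the antiderivative F(x) = 2*x^6/3 + 4*x^5/5 + 3*x^4/4 - x^3/3 + 3*x^2/2 - x at the endpoints):
  F(1) − F(−1) = 143/60 − (69/20) = -16/15.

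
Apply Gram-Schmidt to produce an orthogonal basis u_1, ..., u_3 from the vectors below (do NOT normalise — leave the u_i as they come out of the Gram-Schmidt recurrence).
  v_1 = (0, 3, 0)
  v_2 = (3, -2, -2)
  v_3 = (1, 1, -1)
Orthogonal basis:
  u_1 = (0, 3, 0)
  u_2 = (3, 0, -2)
  u_3 = (-2/13, 0, -3/13)

Apply the Gram-Schmidt recurrence
  u_1 = v_1
  u_i = v_i − Σ_{j<i} ((v_i · u_j) / (u_j · u_j)) · u_j.

Step by step this gives:
  u_1 = (0, 3, 0)
  u_2 = (3, 0, -2)
  u_3 = (-2/13, 0, -3/13)

Orthogonality check:
  u_2 · u_1 = 0 (should be 0)
  u_3 · u_1 = 0 (should be 0)
  u_3 · u_2 = 0 (should be 0)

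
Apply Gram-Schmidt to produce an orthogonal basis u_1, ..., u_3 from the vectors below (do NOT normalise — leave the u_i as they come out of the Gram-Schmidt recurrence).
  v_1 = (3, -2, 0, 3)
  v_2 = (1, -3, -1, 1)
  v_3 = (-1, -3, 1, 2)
Orthogonal basis:
  u_1 = (3, -2, 0, 3)
  u_2 = (-7/11, -21/11, -1, -7/11)
  u_3 = (-7/4, -3/4, 7/4, 5/4)

Apply the Gram-Schmidt recurrence
  u_1 = v_1
  u_i = v_i − Σ_{j<i} ((v_i · u_j) / (u_j · u_j)) · u_j.

Step by step this gives:
  u_1 = (3, -2, 0, 3)
  u_2 = (-7/11, -21/11, -1, -7/11)
  u_3 = (-7/4, -3/4, 7/4, 5/4)

Orthogonality check:
  u_2 · u_1 = 0 (should be 0)
  u_3 · u_1 = 0 (should be 0)
  u_3 · u_2 = 0 (should be 0)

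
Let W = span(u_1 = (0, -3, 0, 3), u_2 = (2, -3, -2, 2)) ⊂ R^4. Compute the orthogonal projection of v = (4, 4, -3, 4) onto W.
proj_W(v) = (40/17, -10/17, -40/17, -10/17)

Set up U = [u_1 | ... | u_2] ∈ R^(4×2). The projector onto W = col(U) is P = U (U^T U)^(-1) U^T.
Compute U^T U =
  [18, 15]
  [15, 21],
and U^T v = (0, 10).
Solve U^T U · c = U^T v for the coefficients: c = (-50/51, 20/17). The projection is proj_W(v) = U c.
Check: (v - proj_W(v)) · u_1 = 0  (should be 0).
Check: (v - proj_W(v)) · u_2 = 0  (should be 0).
Result: proj_W(v) = (40/17, -10/17, -40/17, -10/17).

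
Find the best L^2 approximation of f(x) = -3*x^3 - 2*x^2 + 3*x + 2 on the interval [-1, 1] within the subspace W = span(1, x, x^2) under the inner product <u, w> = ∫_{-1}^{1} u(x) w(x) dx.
g(x) = -2*x^2 + 6*x/5 + 2

The best approximation g ∈ W is the orthogonal projection of f onto W. Writing g = a_0 + a_1 x + a_2 x^2, the coefficients solve the normal equations G · a = b where
  G_{ij} = <φ_i, φ_j> and b_i = <f, φ_i>, with φ_0 = 1, φ_1 = x, φ_2 = x^2.
G =
  [2, 0, 2/3]
  [0, 2/3, 0]
  [2/3, 0, 2/5],
b = (8/3, 4/5, 8/15).
Solving gives a_0 = 2, a_1 = 6/5, a_2 = -2, so
  g(x) = -2*x^2 + 6*x/5 + 2.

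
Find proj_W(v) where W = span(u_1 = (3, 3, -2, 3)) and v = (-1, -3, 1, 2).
proj_W(v) = (-24/31, -24/31, 16/31, -24/31)

Set up U = [u_1 | ... | u_1] ∈ R^(4×1). The projector onto W = col(U) is P = U (U^T U)^(-1) U^T.
Compute U^T U =
  [31],
and U^T v = (-8).
Solve U^T U · c = U^T v for the coefficients: c = (-8/31). The projection is proj_W(v) = U c.
Check: (v - proj_W(v)) · u_1 = 0  (should be 0).
Result: proj_W(v) = (-24/31, -24/31, 16/31, -24/31).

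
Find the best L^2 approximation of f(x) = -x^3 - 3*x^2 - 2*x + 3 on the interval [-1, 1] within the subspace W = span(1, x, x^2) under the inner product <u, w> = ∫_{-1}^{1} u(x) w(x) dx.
g(x) = -3*x^2 - 13*x/5 + 3

The best approximation g ∈ W is the orthogonal projection of f onto W. Writing g = a_0 + a_1 x + a_2 x^2, the coefficients solve the normal equations G · a = b where
  G_{ij} = <φ_i, φ_j> and b_i = <f, φ_i>, with φ_0 = 1, φ_1 = x, φ_2 = x^2.
G =
  [2, 0, 2/3]
  [0, 2/3, 0]
  [2/3, 0, 2/5],
b = (4, -26/15, 4/5).
Solving gives a_0 = 3, a_1 = -13/5, a_2 = -3, so
  g(x) = -3*x^2 - 13*x/5 + 3.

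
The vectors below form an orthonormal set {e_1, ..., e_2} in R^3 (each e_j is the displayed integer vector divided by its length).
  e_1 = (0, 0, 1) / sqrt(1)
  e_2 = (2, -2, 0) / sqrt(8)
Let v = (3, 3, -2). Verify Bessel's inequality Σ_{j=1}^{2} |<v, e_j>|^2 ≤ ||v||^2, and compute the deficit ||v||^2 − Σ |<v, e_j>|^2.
Σ |<v, e_j>|^2 = 4; ||v||^2 = 22; deficit = 18

Write each e_j = u_j / sqrt(<u_j, u_j>) where u_j is the displayed integer vector. Then <v, e_j> = <v, u_j> / sqrt(<u_j, u_j>), so |<v, e_j>|^2 = <v, u_j>^2 / <u_j, u_j>.
Coefficients: <v, e_1> = -2/sqrt(1), <v, e_2> = 0/sqrt(8).
Square and sum: Σ |<v, e_j>|^2 = 4.
Compute ||v||^2 = v·v = 22.
Deficit = 22 − 4 = 18 ≥ 0, confirming Bessel's inequality. (The deficit equals ||v − Σ <v,e_j> e_j||^2, the squared distance from v to span{e_j}.)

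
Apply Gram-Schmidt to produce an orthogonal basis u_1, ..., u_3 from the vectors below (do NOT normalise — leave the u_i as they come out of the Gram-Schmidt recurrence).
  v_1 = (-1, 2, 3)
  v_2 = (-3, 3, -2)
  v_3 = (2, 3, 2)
Orthogonal basis:
  u_1 = (-1, 2, 3)
  u_2 = (-39/14, 18/7, -37/14)
  u_3 = (53/23, 583/299, -159/299)

Apply the Gram-Schmidt recurrence
  u_1 = v_1
  u_i = v_i − Σ_{j<i} ((v_i · u_j) / (u_j · u_j)) · u_j.

Step by step this gives:
  u_1 = (-1, 2, 3)
  u_2 = (-39/14, 18/7, -37/14)
  u_3 = (53/23, 583/299, -159/299)

Orthogonality check:
  u_2 · u_1 = 0 (should be 0)
  u_3 · u_1 = 0 (should be 0)
  u_3 · u_2 = 0 (should be 0)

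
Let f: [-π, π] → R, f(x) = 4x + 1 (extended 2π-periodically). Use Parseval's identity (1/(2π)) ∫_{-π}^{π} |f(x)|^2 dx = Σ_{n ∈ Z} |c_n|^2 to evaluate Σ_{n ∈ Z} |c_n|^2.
Σ |c_n|^2 = 16π^2/3 + 1

Expand and integrate term by term over [-π, π]:
  ∫ (4x)^2 dx = 16·(2π^3/3); ∫ 2·4·(1)·x dx = 0 (odd integrand); ∫ 1^2 dx = 1·2π.
So (1/(2π)) ∫_{-π}^{π} (4x + 1)^2 dx = 16π^2/3 + 1 = 16π^2/3 + 1.
Parseval ⇒ Σ |c_n|^2 = 16π^2/3 + 1.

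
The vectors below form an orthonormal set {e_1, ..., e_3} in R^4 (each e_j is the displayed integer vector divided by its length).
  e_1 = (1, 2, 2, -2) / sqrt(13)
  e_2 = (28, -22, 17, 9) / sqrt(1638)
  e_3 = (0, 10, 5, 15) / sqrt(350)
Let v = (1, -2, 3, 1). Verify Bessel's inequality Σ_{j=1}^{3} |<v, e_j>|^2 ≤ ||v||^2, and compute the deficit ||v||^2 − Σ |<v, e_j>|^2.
Σ |<v, e_j>|^2 = 11; ||v||^2 = 15; deficit = 4

Write each e_j = u_j / sqrt(<u_j, u_j>) where u_j is the displayed integer vector. Then <v, e_j> = <v, u_j> / sqrt(<u_j, u_j>), so |<v, e_j>|^2 = <v, u_j>^2 / <u_j, u_j>.
Coefficients: <v, e_1> = 1/sqrt(13), <v, e_2> = 132/sqrt(1638), <v, e_3> = 10/sqrt(350).
Square and sum: Σ |<v, e_j>|^2 = 11.
Compute ||v||^2 = v·v = 15.
Deficit = 15 − 11 = 4 ≥ 0, confirming Bessel's inequality. (The deficit equals ||v − Σ <v,e_j> e_j||^2, the squared distance from v to span{e_j}.)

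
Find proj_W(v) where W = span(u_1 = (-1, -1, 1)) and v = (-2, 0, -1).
proj_W(v) = (-1/3, -1/3, 1/3)

Set up U = [u_1 | ... | u_1] ∈ R^(3×1). The projector onto W = col(U) is P = U (U^T U)^(-1) U^T.
Compute U^T U =
  [3],
and U^T v = (1).
Solve U^T U · c = U^T v for the coefficients: c = (1/3). The projection is proj_W(v) = U c.
Check: (v - proj_W(v)) · u_1 = 0  (should be 0).
Result: proj_W(v) = (-1/3, -1/3, 1/3).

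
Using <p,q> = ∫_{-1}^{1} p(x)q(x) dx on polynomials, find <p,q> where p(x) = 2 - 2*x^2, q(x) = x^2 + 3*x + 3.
<p,q> = 128/15

Expand the product: p(x)·q(x) = -2*x^4 - 6*x^3 - 4*x^2 + 6*x + 6.
∫_{-1}^{1} of each monomial x^k gives [2/(k+1) if k even, 0 if k odd]. Integrating term-by-term (or equivalently evaluating the antiderivative F(x) = -2*x^5/5 - 3*x^4/2 - 4*x^3/3 + 3*x^2 + 6*x at the endpoints):
  F(1) − F(−1) = 173/30 − (-83/30) = 128/15.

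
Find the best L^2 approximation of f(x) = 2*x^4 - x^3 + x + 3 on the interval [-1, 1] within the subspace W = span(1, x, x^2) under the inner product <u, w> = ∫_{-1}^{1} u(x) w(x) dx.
g(x) = 12*x^2/7 + 2*x/5 + 99/35

The best approximation g ∈ W is the orthogonal projection of f onto W. Writing g = a_0 + a_1 x + a_2 x^2, the coefficients solve the normal equations G · a = b where
  G_{ij} = <φ_i, φ_j> and b_i = <f, φ_i>, with φ_0 = 1, φ_1 = x, φ_2 = x^2.
G =
  [2, 0, 2/3]
  [0, 2/3, 0]
  [2/3, 0, 2/5],
b = (34/5, 4/15, 18/7).
Solving gives a_0 = 99/35, a_1 = 2/5, a_2 = 12/7, so
  g(x) = 12*x^2/7 + 2*x/5 + 99/35.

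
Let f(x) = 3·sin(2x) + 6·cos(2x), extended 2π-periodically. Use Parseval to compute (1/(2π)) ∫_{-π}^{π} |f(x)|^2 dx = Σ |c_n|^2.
Σ |c_n|^2 = 45/2

Expand |f|^2 and use orthogonality of {sin(nx), cos(mx)} on [-π, π]:
  ∫_{-π}^{π} sin(nx)^2 dx = π, ∫ cos(mx)^2 dx = π, and cross terms integrate to 0.
So ∫_{-π}^{π} f(x)^2 dx = 3^2 · π + 6^2 · π = (9 + 36)π.
Divide by 2π: (9 + 36)/2 = 45/2.
By Parseval, this equals Σ |c_n|^2.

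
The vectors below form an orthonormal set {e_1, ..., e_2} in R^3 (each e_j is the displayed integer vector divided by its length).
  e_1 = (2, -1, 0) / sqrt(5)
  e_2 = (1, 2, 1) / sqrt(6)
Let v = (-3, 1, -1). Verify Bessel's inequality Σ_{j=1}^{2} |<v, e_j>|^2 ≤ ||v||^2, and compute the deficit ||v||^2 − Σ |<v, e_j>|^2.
Σ |<v, e_j>|^2 = 157/15; ||v||^2 = 11; deficit = 8/15

Write each e_j = u_j / sqrt(<u_j, u_j>) where u_j is the displayed integer vector. Then <v, e_j> = <v, u_j> / sqrt(<u_j, u_j>), so |<v, e_j>|^2 = <v, u_j>^2 / <u_j, u_j>.
Coefficients: <v, e_1> = -7/sqrt(5), <v, e_2> = -2/sqrt(6).
Square and sum: Σ |<v, e_j>|^2 = 157/15.
Compute ||v||^2 = v·v = 11.
Deficit = 11 − 157/15 = 8/15 ≥ 0, confirming Bessel's inequality. (The deficit equals ||v − Σ <v,e_j> e_j||^2, the squared distance from v to span{e_j}.)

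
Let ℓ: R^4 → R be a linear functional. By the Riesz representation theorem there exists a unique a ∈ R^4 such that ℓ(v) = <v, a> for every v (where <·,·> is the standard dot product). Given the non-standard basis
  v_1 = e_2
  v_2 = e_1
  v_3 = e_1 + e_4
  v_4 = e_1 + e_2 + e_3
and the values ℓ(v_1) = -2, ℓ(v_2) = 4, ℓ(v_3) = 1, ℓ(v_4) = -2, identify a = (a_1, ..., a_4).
a = (4, -2, -4, -3)

Write a = (a_1, ..., a_4) in the standard basis. For each basis vector v_i, ℓ(v_i) = <v_i, a> is a linear equation in the a_j's. Collect the n equations into a matrix system V a = ℓ, where row i of V is v_i (expressed in the standard basis). Since V is invertible (lower-triangular with 1s on the diagonal, up to permutation), solve by back-substitution:
  V =
[[0, 1, 0, 0],
 [1, 0, 0, 0],
 [1, 0, 0, 1],
 [1, 1, 1, 0]]
  V a = (-2, 4, 1, -2)
Solving gives a = (4, -2, -4, -3).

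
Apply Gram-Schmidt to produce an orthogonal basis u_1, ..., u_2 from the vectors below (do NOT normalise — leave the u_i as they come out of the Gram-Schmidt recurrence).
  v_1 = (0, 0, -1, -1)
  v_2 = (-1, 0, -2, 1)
Orthogonal basis:
  u_1 = (0, 0, -1, -1)
  u_2 = (-1, 0, -3/2, 3/2)

Apply the Gram-Schmidt recurrence
  u_1 = v_1
  u_i = v_i − Σ_{j<i} ((v_i · u_j) / (u_j · u_j)) · u_j.

Step by step this gives:
  u_1 = (0, 0, -1, -1)
  u_2 = (-1, 0, -3/2, 3/2)

Orthogonality check:
  u_2 · u_1 = 0 (should be 0)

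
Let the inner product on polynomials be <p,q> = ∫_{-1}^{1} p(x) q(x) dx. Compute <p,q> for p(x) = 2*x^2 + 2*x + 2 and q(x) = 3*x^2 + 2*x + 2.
<p,q> = 296/15

Expand the product: p(x)·q(x) = 6*x^4 + 10*x^3 + 14*x^2 + 8*x + 4.
∫_{-1}^{1} of each monomial x^k gives [2/(k+1) if k even, 0 if k odd]. Integrating term-by-term (or equivalently evaluating the antiderivative F(x) = 6*x^5/5 + 5*x^4/2 + 14*x^3/3 + 4*x^2 + 4*x at the endpoints):
  F(1) − F(−1) = 491/30 − (-101/30) = 296/15.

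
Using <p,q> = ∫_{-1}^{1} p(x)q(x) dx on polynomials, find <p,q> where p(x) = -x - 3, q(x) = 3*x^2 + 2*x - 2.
<p,q> = 14/3

Expand the product: p(x)·q(x) = -3*x^3 - 11*x^2 - 4*x + 6.
∫_{-1}^{1} of each monomial x^k gives [2/(k+1) if k even, 0 if k odd]. Integrating term-by-term (or equivalently evaluating the antiderivative F(x) = -3*x^4/4 - 11*x^3/3 - 2*x^2 + 6*x at the endpoints):
  F(1) − F(−1) = -5/12 − (-61/12) = 14/3.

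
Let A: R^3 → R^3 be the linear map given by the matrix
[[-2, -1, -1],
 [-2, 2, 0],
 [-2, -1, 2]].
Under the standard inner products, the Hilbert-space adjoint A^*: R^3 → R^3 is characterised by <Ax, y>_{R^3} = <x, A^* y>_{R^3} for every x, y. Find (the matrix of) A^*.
A^* = A^T =
[[-2, -2, -2],
 [-1, 2, -1],
 [-1, 0, 2]]

For real matrices with standard dot products, the defining identity <Ax, y> = <x, A^* y> gives (Ax)^T y = x^T (A^*) y, i.e. x^T A^T y = x^T (A^*) y. Since this holds for all x, y, we must have A^* = A^T. Therefore
A^* =
[[-2, -2, -2],
 [-1, 2, -1],
 [-1, 0, 2]].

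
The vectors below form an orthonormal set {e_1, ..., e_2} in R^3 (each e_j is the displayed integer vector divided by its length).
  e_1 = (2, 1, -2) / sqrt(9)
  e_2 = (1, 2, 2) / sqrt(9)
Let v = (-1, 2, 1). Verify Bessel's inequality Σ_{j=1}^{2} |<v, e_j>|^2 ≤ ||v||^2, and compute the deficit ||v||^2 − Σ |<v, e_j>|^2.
Σ |<v, e_j>|^2 = 29/9; ||v||^2 = 6; deficit = 25/9

Write each e_j = u_j / sqrt(<u_j, u_j>) where u_j is the displayed integer vector. Then <v, e_j> = <v, u_j> / sqrt(<u_j, u_j>), so |<v, e_j>|^2 = <v, u_j>^2 / <u_j, u_j>.
Coefficients: <v, e_1> = -2/sqrt(9), <v, e_2> = 5/sqrt(9).
Square and sum: Σ |<v, e_j>|^2 = 29/9.
Compute ||v||^2 = v·v = 6.
Deficit = 6 − 29/9 = 25/9 ≥ 0, confirming Bessel's inequality. (The deficit equals ||v − Σ <v,e_j> e_j||^2, the squared distance from v to span{e_j}.)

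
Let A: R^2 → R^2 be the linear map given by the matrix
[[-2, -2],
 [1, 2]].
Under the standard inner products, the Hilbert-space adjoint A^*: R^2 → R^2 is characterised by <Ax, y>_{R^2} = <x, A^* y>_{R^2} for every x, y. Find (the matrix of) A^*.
A^* = A^T =
[[-2, 1],
 [-2, 2]]

For real matrices with standard dot products, the defining identity <Ax, y> = <x, A^* y> gives (Ax)^T y = x^T (A^*) y, i.e. x^T A^T y = x^T (A^*) y. Since this holds for all x, y, we must have A^* = A^T. Therefore
A^* =
[[-2, 1],
 [-2, 2]].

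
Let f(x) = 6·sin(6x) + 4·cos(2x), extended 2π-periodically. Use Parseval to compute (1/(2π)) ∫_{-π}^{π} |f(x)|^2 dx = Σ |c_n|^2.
Σ |c_n|^2 = 26

Expand |f|^2 and use orthogonality of {sin(nx), cos(mx)} on [-π, π]:
  ∫_{-π}^{π} sin(nx)^2 dx = π, ∫ cos(mx)^2 dx = π, and cross terms integrate to 0.
So ∫_{-π}^{π} f(x)^2 dx = 6^2 · π + 4^2 · π = (36 + 16)π.
Divide by 2π: (36 + 16)/2 = 26.
By Parseval, this equals Σ |c_n|^2.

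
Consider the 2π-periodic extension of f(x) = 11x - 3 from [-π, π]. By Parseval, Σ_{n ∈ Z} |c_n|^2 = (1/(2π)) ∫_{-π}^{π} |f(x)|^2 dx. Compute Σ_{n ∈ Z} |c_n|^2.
Σ |c_n|^2 = 121π^2/3 + 9

Expand and integrate term by term over [-π, π]:
  ∫ (11x)^2 dx = 121·(2π^3/3); ∫ 2·11·(-3)·x dx = 0 (odd integrand); ∫ (-3)^2 dx = 9·2π.
So (1/(2π)) ∫_{-π}^{π} (11x - 3)^2 dx = 121π^2/3 + 9 = 121π^2/3 + 9.
Parseval ⇒ Σ |c_n|^2 = 121π^2/3 + 9.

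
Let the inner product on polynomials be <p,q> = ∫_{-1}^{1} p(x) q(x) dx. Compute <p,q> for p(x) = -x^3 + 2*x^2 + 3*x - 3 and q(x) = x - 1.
<p,q> = 94/15

Expand the product: p(x)·q(x) = -x^4 + 3*x^3 + x^2 - 6*x + 3.
∫_{-1}^{1} of each monomial x^k gives [2/(k+1) if k even, 0 if k odd]. Integrating term-by-term (or equivalently evaluating the antiderivative F(x) = -x^5/5 + 3*x^4/4 + x^3/3 - 3*x^2 + 3*x at the endpoints):
  F(1) − F(−1) = 53/60 − (-323/60) = 94/15.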